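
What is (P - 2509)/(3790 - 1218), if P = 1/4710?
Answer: -11817389/12114120 ≈ -0.97551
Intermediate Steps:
P = 1/4710 ≈ 0.00021231
(P - 2509)/(3790 - 1218) = (1/4710 - 2509)/(3790 - 1218) = -11817389/4710/2572 = -11817389/4710*1/2572 = -11817389/12114120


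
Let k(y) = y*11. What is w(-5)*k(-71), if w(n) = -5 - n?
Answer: 0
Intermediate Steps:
k(y) = 11*y
w(-5)*k(-71) = (-5 - 1*(-5))*(11*(-71)) = (-5 + 5)*(-781) = 0*(-781) = 0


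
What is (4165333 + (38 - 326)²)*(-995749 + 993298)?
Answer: -10412526927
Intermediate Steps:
(4165333 + (38 - 326)²)*(-995749 + 993298) = (4165333 + (-288)²)*(-2451) = (4165333 + 82944)*(-2451) = 4248277*(-2451) = -10412526927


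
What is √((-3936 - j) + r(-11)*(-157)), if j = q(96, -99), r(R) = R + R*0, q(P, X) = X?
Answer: I*√2110 ≈ 45.935*I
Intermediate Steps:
r(R) = R (r(R) = R + 0 = R)
j = -99
√((-3936 - j) + r(-11)*(-157)) = √((-3936 - 1*(-99)) - 11*(-157)) = √((-3936 + 99) + 1727) = √(-3837 + 1727) = √(-2110) = I*√2110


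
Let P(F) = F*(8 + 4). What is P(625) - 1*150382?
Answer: -142882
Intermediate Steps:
P(F) = 12*F (P(F) = F*12 = 12*F)
P(625) - 1*150382 = 12*625 - 1*150382 = 7500 - 150382 = -142882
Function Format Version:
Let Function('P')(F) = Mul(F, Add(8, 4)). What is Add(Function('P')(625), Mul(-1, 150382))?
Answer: -142882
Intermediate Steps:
Function('P')(F) = Mul(12, F) (Function('P')(F) = Mul(F, 12) = Mul(12, F))
Add(Function('P')(625), Mul(-1, 150382)) = Add(Mul(12, 625), Mul(-1, 150382)) = Add(7500, -150382) = -142882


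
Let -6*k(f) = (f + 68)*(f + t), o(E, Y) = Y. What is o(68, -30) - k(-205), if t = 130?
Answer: 3365/2 ≈ 1682.5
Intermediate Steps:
k(f) = -(68 + f)*(130 + f)/6 (k(f) = -(f + 68)*(f + 130)/6 = -(68 + f)*(130 + f)/6)
o(68, -30) - k(-205) = -30 - (-4420/3 - 33*(-205) - ⅙*(-205)²) = -30 - (-4420/3 + 6765 - ⅙*42025) = -30 - (-4420/3 + 6765 - 42025/6) = -30 - 1*(-3425/2) = -30 + 3425/2 = 3365/2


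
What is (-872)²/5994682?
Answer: 380192/2997341 ≈ 0.12684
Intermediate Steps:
(-872)²/5994682 = 760384*(1/5994682) = 380192/2997341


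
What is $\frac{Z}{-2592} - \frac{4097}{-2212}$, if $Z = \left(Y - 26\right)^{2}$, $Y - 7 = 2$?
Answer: $\frac{2495039}{1433376} \approx 1.7407$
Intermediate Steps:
$Y = 9$ ($Y = 7 + 2 = 9$)
$Z = 289$ ($Z = \left(9 - 26\right)^{2} = \left(-17\right)^{2} = 289$)
$\frac{Z}{-2592} - \frac{4097}{-2212} = \frac{289}{-2592} - \frac{4097}{-2212} = 289 \left(- \frac{1}{2592}\right) - - \frac{4097}{2212} = - \frac{289}{2592} + \frac{4097}{2212} = \frac{2495039}{1433376}$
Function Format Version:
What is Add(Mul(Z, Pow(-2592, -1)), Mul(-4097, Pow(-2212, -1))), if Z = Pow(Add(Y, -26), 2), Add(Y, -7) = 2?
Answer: Rational(2495039, 1433376) ≈ 1.7407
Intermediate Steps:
Y = 9 (Y = Add(7, 2) = 9)
Z = 289 (Z = Pow(Add(9, -26), 2) = Pow(-17, 2) = 289)
Add(Mul(Z, Pow(-2592, -1)), Mul(-4097, Pow(-2212, -1))) = Add(Mul(289, Pow(-2592, -1)), Mul(-4097, Pow(-2212, -1))) = Add(Mul(289, Rational(-1, 2592)), Mul(-4097, Rational(-1, 2212))) = Add(Rational(-289, 2592), Rational(4097, 2212)) = Rational(2495039, 1433376)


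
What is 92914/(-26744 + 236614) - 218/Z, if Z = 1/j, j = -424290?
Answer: 9705985957157/104935 ≈ 9.2495e+7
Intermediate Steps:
Z = -1/424290 (Z = 1/(-424290) = -1/424290 ≈ -2.3569e-6)
92914/(-26744 + 236614) - 218/Z = 92914/(-26744 + 236614) - 218/(-1/424290) = 92914/209870 - 218*(-424290) = 92914*(1/209870) + 92495220 = 46457/104935 + 92495220 = 9705985957157/104935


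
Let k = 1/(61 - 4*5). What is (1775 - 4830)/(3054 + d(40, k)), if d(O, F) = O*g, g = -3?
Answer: -3055/2934 ≈ -1.0412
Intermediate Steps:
k = 1/41 (k = 1/(61 - 20) = 1/41 ≈ 0.024390)
d(O, F) = -3*O (d(O, F) = O*(-3) = -3*O)
(1775 - 4830)/(3054 + d(40, k)) = (1775 - 4830)/(3054 - 3*40) = -3055/(3054 - 120) = -3055/2934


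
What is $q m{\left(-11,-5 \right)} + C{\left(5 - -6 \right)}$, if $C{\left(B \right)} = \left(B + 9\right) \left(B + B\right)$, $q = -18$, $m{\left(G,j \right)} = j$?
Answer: $530$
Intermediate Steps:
$C{\left(B \right)} = 2 B \left(9 + B\right)$ ($C{\left(B \right)} = \left(9 + B\right) 2 B = 2 B \left(9 + B\right)$)
$q m{\left(-11,-5 \right)} + C{\left(5 - -6 \right)} = \left(-18\right) \left(-5\right) + 2 \left(5 - -6\right) \left(9 + \left(5 - -6\right)\right) = 90 + 2 \left(5 + 6\right) \left(9 + \left(5 + 6\right)\right) = 90 + 2 \cdot 11 \left(9 + 11\right) = 90 + 2 \cdot 11 \cdot 20 = 90 + 440 = 530$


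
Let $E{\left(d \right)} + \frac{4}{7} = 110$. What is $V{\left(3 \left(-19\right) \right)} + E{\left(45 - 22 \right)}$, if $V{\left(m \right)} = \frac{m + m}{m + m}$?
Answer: $\frac{773}{7} \approx 110.43$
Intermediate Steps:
$E{\left(d \right)} = \frac{766}{7}$ ($E{\left(d \right)} = - \frac{4}{7} + 110 = \frac{766}{7}$)
$V{\left(m \right)} = 1$ ($V{\left(m \right)} = \frac{2 m}{2 m} = 2 m \frac{1}{2 m} = 1$)
$V{\left(3 \left(-19\right) \right)} + E{\left(45 - 22 \right)} = 1 + \frac{766}{7} = \frac{773}{7}$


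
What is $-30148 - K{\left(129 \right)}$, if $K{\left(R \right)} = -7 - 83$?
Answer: $-30058$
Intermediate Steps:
$K{\left(R \right)} = -90$
$-30148 - K{\left(129 \right)} = -30148 - -90 = -30148 + 90 = -30058$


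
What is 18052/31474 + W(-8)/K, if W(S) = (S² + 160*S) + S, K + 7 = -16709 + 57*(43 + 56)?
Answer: 39735662/58085267 ≈ 0.68409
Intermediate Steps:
K = -11073 (K = -7 + (-16709 + 57*(43 + 56)) = -7 + (-16709 + 57*99) = -7 + (-16709 + 5643) = -7 - 11066 = -11073)
W(S) = S² + 161*S
18052/31474 + W(-8)/K = 18052/31474 - 8*(161 - 8)/(-11073) = 18052*(1/31474) - 8*153*(-1/11073) = 9026/15737 - 1224*(-1/11073) = 9026/15737 + 408/3691 = 39735662/58085267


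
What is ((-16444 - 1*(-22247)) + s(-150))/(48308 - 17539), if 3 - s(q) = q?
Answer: 5956/30769 ≈ 0.19357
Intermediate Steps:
s(q) = 3 - q
((-16444 - 1*(-22247)) + s(-150))/(48308 - 17539) = ((-16444 - 1*(-22247)) + (3 - 1*(-150)))/(48308 - 17539) = ((-16444 + 22247) + (3 + 150))/30769 = (5803 + 153)*(1/30769) = 5956*(1/30769) = 5956/30769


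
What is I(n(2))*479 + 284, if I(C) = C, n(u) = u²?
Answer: 2200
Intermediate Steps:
I(n(2))*479 + 284 = 2²*479 + 284 = 4*479 + 284 = 1916 + 284 = 2200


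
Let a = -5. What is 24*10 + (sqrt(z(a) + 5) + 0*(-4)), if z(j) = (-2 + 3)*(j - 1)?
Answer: 240 + I ≈ 240.0 + 1.0*I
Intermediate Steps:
z(j) = -1 + j (z(j) = 1*(-1 + j) = -1 + j)
24*10 + (sqrt(z(a) + 5) + 0*(-4)) = 24*10 + (sqrt((-1 - 5) + 5) + 0*(-4)) = 240 + (sqrt(-6 + 5) + 0) = 240 + (sqrt(-1) + 0) = 240 + (I + 0) = 240 + I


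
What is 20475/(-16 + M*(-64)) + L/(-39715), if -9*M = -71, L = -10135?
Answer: -1454193749/37236784 ≈ -39.053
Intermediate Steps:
M = 71/9 (M = -⅑*(-71) = 71/9 ≈ 7.8889)
20475/(-16 + M*(-64)) + L/(-39715) = 20475/(-16 + (71/9)*(-64)) - 10135/(-39715) = 20475/(-16 - 4544/9) - 10135*(-1/39715) = 20475/(-4688/9) + 2027/7943 = 20475*(-9/4688) + 2027/7943 = -184275/4688 + 2027/7943 = -1454193749/37236784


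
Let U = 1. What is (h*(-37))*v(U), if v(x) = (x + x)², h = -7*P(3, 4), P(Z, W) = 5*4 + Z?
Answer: 23828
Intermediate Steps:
P(Z, W) = 20 + Z
h = -161 (h = -7*(20 + 3) = -7*23 = -161)
v(x) = 4*x² (v(x) = (2*x)² = 4*x²)
(h*(-37))*v(U) = (-161*(-37))*(4*1²) = 5957*(4*1) = 5957*4 = 23828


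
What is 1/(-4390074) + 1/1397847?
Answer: 997409/2045550590226 ≈ 4.8760e-7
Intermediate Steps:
1/(-4390074) + 1/1397847 = -1/4390074 + 1/1397847 = 997409/2045550590226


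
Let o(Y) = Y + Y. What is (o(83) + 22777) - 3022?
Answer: 19921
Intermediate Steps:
o(Y) = 2*Y
(o(83) + 22777) - 3022 = (2*83 + 22777) - 3022 = (166 + 22777) - 3022 = 22943 - 3022 = 19921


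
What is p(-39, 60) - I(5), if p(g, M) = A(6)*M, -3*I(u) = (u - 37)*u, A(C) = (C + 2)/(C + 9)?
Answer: -64/3 ≈ -21.333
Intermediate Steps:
A(C) = (2 + C)/(9 + C)
I(u) = -u*(-37 + u)/3 (I(u) = -(u - 37)*u/3 = -(-37 + u)*u/3 = -u*(-37 + u)/3)
p(g, M) = 8*M/15 (p(g, M) = ((2 + 6)/(9 + 6))*M = (8/15)*M = ((1/15)*8)*M = 8*M/15)
p(-39, 60) - I(5) = (8/15)*60 - 5*(37 - 1*5)/3 = 32 - 5*(37 - 5)/3 = 32 - 5*32/3 = 32 - 1*160/3 = 32 - 160/3 = -64/3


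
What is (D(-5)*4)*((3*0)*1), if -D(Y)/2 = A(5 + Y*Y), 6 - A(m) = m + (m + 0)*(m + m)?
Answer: 0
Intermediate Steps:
A(m) = 6 - m - 2*m² (A(m) = 6 - (m + (m + 0)*(m + m)) = 6 - (m + m*(2*m)) = 6 - (m + 2*m²) = 6 + (-m - 2*m²) = 6 - m - 2*m²)
D(Y) = -2 + 2*Y² + 4*(5 + Y²)² (D(Y) = -2*(6 - (5 + Y*Y) - 2*(5 + Y*Y)²) = -2*(6 - (5 + Y²) - 2*(5 + Y²)²) = -2*(6 + (-5 - Y²) - 2*(5 + Y²)²) = -2*(1 - Y² - 2*(5 + Y²)²) = -2 + 2*Y² + 4*(5 + Y²)²)
(D(-5)*4)*((3*0)*1) = ((98 + 4*(-5)⁴ + 42*(-5)²)*4)*((3*0)*1) = ((98 + 4*625 + 42*25)*4)*(0*1) = ((98 + 2500 + 1050)*4)*0 = (3648*4)*0 = 14592*0 = 0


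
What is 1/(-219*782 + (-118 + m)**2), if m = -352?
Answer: 1/49642 ≈ 2.0144e-5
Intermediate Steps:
1/(-219*782 + (-118 + m)**2) = 1/(-219*782 + (-118 - 352)**2) = 1/(-171258 + (-470)**2) = 1/(-171258 + 220900) = 1/49642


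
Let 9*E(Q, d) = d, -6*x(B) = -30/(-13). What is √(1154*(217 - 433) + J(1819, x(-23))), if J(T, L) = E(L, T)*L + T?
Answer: 4*I*√23530130/39 ≈ 497.52*I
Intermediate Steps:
x(B) = -5/13 (x(B) = -(-5)/(-13) = -(-5)*(-1)/13 = -⅙*30/13 = -5/13)
E(Q, d) = d/9
J(T, L) = T + L*T/9 (J(T, L) = (T/9)*L + T = L*T/9 + T = T + L*T/9)
√(1154*(217 - 433) + J(1819, x(-23))) = √(1154*(217 - 433) + (⅑)*1819*(9 - 5/13)) = √(1154*(-216) + (⅑)*1819*(112/13)) = √(-249264 + 203728/117) = √(-28960160/117) = 4*I*√23530130/39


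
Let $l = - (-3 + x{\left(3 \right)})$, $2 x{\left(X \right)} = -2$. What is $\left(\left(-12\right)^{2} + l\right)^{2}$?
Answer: $21904$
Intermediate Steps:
$x{\left(X \right)} = -1$ ($x{\left(X \right)} = \frac{1}{2} \left(-2\right) = -1$)
$l = 4$ ($l = - (-3 - 1) = \left(-1\right) \left(-4\right) = 4$)
$\left(\left(-12\right)^{2} + l\right)^{2} = \left(\left(-12\right)^{2} + 4\right)^{2} = \left(144 + 4\right)^{2} = 148^{2} = 21904$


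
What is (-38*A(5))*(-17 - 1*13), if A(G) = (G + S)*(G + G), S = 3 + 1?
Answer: 102600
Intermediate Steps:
S = 4
A(G) = 2*G*(4 + G) (A(G) = (G + 4)*(G + G) = (4 + G)*(2*G) = 2*G*(4 + G))
(-38*A(5))*(-17 - 1*13) = (-76*5*(4 + 5))*(-17 - 1*13) = (-76*5*9)*(-17 - 13) = -38*90*(-30) = -3420*(-30) = 102600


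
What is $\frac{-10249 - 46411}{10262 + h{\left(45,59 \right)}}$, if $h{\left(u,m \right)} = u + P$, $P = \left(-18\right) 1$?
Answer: $- \frac{56660}{10289} \approx -5.5069$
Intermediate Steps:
$P = -18$
$h{\left(u,m \right)} = -18 + u$ ($h{\left(u,m \right)} = u - 18 = -18 + u$)
$\frac{-10249 - 46411}{10262 + h{\left(45,59 \right)}} = \frac{-10249 - 46411}{10262 + \left(-18 + 45\right)} = - \frac{56660}{10262 + 27} = - \frac{56660}{10289}$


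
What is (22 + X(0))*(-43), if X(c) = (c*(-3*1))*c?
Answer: -946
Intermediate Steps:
X(c) = -3*c**2 (X(c) = (c*(-3))*c = (-3*c)*c = -3*c**2)
(22 + X(0))*(-43) = (22 - 3*0**2)*(-43) = (22 - 3*0)*(-43) = (22 + 0)*(-43) = 22*(-43) = -946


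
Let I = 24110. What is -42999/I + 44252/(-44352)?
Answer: -371750921/133665840 ≈ -2.7812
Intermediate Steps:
-42999/I + 44252/(-44352) = -42999/24110 + 44252/(-44352) = -42999*1/24110 + 44252*(-1/44352) = -42999/24110 - 11063/11088 = -371750921/133665840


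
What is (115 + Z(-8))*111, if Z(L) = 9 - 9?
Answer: 12765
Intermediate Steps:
Z(L) = 0
(115 + Z(-8))*111 = (115 + 0)*111 = 115*111 = 12765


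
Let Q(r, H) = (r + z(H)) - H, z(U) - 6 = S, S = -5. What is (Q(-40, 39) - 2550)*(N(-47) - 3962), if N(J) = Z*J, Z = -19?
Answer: 8065332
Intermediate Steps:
z(U) = 1 (z(U) = 6 - 5 = 1)
N(J) = -19*J
Q(r, H) = 1 + r - H (Q(r, H) = (r + 1) - H = (1 + r) - H = 1 + r - H)
(Q(-40, 39) - 2550)*(N(-47) - 3962) = ((1 - 40 - 1*39) - 2550)*(-19*(-47) - 3962) = ((1 - 40 - 39) - 2550)*(893 - 3962) = (-78 - 2550)*(-3069) = -2628*(-3069) = 8065332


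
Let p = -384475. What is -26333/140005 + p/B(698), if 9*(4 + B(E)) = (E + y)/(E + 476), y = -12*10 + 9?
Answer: 968909733107/9940355 ≈ 97472.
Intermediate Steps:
y = -111 (y = -120 + 9 = -111)
B(E) = -4 + (-111 + E)/(9*(476 + E)) (B(E) = -4 + ((E - 111)/(E + 476))/9 = -4 + ((-111 + E)/(476 + E))/9 = -4 + (-111 + E)/(9*(476 + E)))
-26333/140005 + p/B(698) = -26333/140005 - 384475*9*(476 + 698)/(-17247 - 35*698) = -26333*1/140005 - 384475*10566/(-17247 - 24430) = -26333/140005 - 384475/((⅑)*(1/1174)*(-41677)) = -26333/140005 - 384475/(-71/18) = -26333/140005 - 384475*(-18/71) = -26333/140005 + 6920550/71 = 968909733107/9940355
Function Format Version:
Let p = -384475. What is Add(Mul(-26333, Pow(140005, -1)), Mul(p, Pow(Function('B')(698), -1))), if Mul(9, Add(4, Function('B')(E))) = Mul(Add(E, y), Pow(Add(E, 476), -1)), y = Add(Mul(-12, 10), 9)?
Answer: Rational(968909733107, 9940355) ≈ 97472.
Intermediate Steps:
y = -111 (y = Add(-120, 9) = -111)
Function('B')(E) = Add(-4, Mul(Rational(1, 9), Pow(Add(476, E), -1), Add(-111, E))) (Function('B')(E) = Add(-4, Mul(Rational(1, 9), Mul(Add(E, -111), Pow(Add(E, 476), -1)))) = Add(-4, Mul(Rational(1, 9), Mul(Add(-111, E), Pow(Add(476, E), -1)))) = Add(-4, Mul(Rational(1, 9), Mul(Pow(Add(476, E), -1), Add(-111, E)))) = Add(-4, Mul(Rational(1, 9), Pow(Add(476, E), -1), Add(-111, E))))
Add(Mul(-26333, Pow(140005, -1)), Mul(p, Pow(Function('B')(698), -1))) = Add(Mul(-26333, Pow(140005, -1)), Mul(-384475, Pow(Mul(Rational(1, 9), Pow(Add(476, 698), -1), Add(-17247, Mul(-35, 698))), -1))) = Add(Mul(-26333, Rational(1, 140005)), Mul(-384475, Pow(Mul(Rational(1, 9), Pow(1174, -1), Add(-17247, -24430)), -1))) = Add(Rational(-26333, 140005), Mul(-384475, Pow(Mul(Rational(1, 9), Rational(1, 1174), -41677), -1))) = Add(Rational(-26333, 140005), Mul(-384475, Pow(Rational(-71, 18), -1))) = Add(Rational(-26333, 140005), Mul(-384475, Rational(-18, 71))) = Add(Rational(-26333, 140005), Rational(6920550, 71)) = Rational(968909733107, 9940355)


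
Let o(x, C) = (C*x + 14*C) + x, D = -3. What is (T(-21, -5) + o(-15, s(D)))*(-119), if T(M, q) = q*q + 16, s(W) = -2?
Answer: -3332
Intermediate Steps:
T(M, q) = 16 + q² (T(M, q) = q² + 16 = 16 + q²)
o(x, C) = x + 14*C + C*x (o(x, C) = (14*C + C*x) + x = x + 14*C + C*x)
(T(-21, -5) + o(-15, s(D)))*(-119) = ((16 + (-5)²) + (-15 + 14*(-2) - 2*(-15)))*(-119) = ((16 + 25) + (-15 - 28 + 30))*(-119) = (41 - 13)*(-119) = 28*(-119) = -3332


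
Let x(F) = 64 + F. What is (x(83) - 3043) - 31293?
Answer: -34189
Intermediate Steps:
(x(83) - 3043) - 31293 = ((64 + 83) - 3043) - 31293 = (147 - 3043) - 31293 = -2896 - 31293 = -34189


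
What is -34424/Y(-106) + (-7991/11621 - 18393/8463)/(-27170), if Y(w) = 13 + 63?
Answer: -201722280801409/445354894985 ≈ -452.95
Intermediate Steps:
Y(w) = 76
-34424/Y(-106) + (-7991/11621 - 18393/8463)/(-27170) = -34424/76 + (-7991/11621 - 18393/8463)/(-27170) = -34424*1/76 + (-7991*1/11621 - 18393*1/8463)*(-1/27170) = -8606/19 + (-7991/11621 - 6131/2821)*(-1/27170) = -8606/19 - 93790962/32782841*(-1/27170) = -8606/19 + 46895481/445354894985 = -201722280801409/445354894985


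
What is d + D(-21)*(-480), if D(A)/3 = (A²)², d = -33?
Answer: -280052673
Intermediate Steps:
D(A) = 3*A⁴ (D(A) = 3*(A²)² = 3*A⁴)
d + D(-21)*(-480) = -33 + (3*(-21)⁴)*(-480) = -33 + (3*194481)*(-480) = -33 + 583443*(-480) = -33 - 280052640 = -280052673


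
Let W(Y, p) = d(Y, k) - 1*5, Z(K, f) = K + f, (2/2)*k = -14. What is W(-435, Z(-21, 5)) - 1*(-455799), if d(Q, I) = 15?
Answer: 455809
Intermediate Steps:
k = -14
W(Y, p) = 10 (W(Y, p) = 15 - 1*5 = 15 - 5 = 10)
W(-435, Z(-21, 5)) - 1*(-455799) = 10 - 1*(-455799) = 10 + 455799 = 455809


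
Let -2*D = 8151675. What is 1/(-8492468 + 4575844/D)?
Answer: -1164525/9889692605084 ≈ -1.1775e-7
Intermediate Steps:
D = -8151675/2 (D = -1/2*8151675 = -8151675/2 ≈ -4.0758e+6)
1/(-8492468 + 4575844/D) = 1/(-8492468 + 4575844/(-8151675/2)) = 1/(-8492468 + 4575844*(-2/8151675)) = 1/(-8492468 - 1307384/1164525) = 1/(-9889692605084/1164525) = -1164525/9889692605084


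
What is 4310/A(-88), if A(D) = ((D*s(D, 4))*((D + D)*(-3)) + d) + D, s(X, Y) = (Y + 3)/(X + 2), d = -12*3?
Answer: 92665/78646 ≈ 1.1783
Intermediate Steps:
d = -36
s(X, Y) = (3 + Y)/(2 + X)
A(D) = -36 + D - 42*D**2/(2 + D) (A(D) = ((D*((3 + 4)/(2 + D)))*((D + D)*(-3)) - 36) + D = ((D*(7/(2 + D)))*((2*D)*(-3)) - 36) + D = ((D*(7/(2 + D)))*(-6*D) - 36) + D = ((7*D/(2 + D))*(-6*D) - 36) + D = (-42*D**2/(2 + D) - 36) + D = (-36 - 42*D**2/(2 + D)) + D = -36 + D - 42*D**2/(2 + D))
4310/A(-88) = 4310/(((-42*(-88)**2 + (-36 - 88)*(2 - 88))/(2 - 88))) = 4310/(((-42*7744 - 124*(-86))/(-86))) = 4310/((-(-325248 + 10664)/86)) = 4310/((-1/86*(-314584))) = 4310/(157292/43) = 4310*(43/157292) = 92665/78646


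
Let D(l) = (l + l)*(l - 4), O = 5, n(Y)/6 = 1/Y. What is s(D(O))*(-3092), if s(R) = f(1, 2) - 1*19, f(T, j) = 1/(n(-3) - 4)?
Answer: 177790/3 ≈ 59263.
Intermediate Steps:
n(Y) = 6/Y (n(Y) = 6*(1/Y) = 6/Y)
D(l) = 2*l*(-4 + l) (D(l) = (2*l)*(-4 + l) = 2*l*(-4 + l))
f(T, j) = -⅙ (f(T, j) = 1/(6/(-3) - 4) = 1/(6*(-⅓) - 4) = 1/(-2 - 4) = 1/(-6) = -⅙)
s(R) = -115/6 (s(R) = -⅙ - 1*19 = -⅙ - 19 = -115/6)
s(D(O))*(-3092) = -115/6*(-3092) = 177790/3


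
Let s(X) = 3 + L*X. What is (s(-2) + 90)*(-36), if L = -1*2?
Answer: -3492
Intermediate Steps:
L = -2
s(X) = 3 - 2*X
(s(-2) + 90)*(-36) = ((3 - 2*(-2)) + 90)*(-36) = ((3 + 4) + 90)*(-36) = (7 + 90)*(-36) = 97*(-36) = -3492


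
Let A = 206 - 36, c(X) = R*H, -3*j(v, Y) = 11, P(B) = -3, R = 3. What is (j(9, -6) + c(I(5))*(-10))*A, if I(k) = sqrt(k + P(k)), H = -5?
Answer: 74630/3 ≈ 24877.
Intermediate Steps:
j(v, Y) = -11/3 (j(v, Y) = -1/3*11 = -11/3)
I(k) = sqrt(-3 + k) (I(k) = sqrt(k - 3) = sqrt(-3 + k))
c(X) = -15 (c(X) = 3*(-5) = -15)
A = 170
(j(9, -6) + c(I(5))*(-10))*A = (-11/3 - 15*(-10))*170 = (-11/3 + 150)*170 = (439/3)*170 = 74630/3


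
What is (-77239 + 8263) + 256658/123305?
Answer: -8504829022/123305 ≈ -68974.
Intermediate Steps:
(-77239 + 8263) + 256658/123305 = -68976 + 256658*(1/123305) = -68976 + 256658/123305 = -8504829022/123305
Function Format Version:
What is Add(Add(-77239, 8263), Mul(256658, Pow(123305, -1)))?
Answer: Rational(-8504829022, 123305) ≈ -68974.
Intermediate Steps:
Add(Add(-77239, 8263), Mul(256658, Pow(123305, -1))) = Add(-68976, Mul(256658, Rational(1, 123305))) = Add(-68976, Rational(256658, 123305)) = Rational(-8504829022, 123305)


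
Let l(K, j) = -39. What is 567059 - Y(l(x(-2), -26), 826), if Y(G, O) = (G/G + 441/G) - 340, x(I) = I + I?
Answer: 7376321/13 ≈ 5.6741e+5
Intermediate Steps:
x(I) = 2*I
Y(G, O) = -339 + 441/G (Y(G, O) = (1 + 441/G) - 340 = -339 + 441/G)
567059 - Y(l(x(-2), -26), 826) = 567059 - (-339 + 441/(-39)) = 567059 - (-339 + 441*(-1/39)) = 567059 - (-339 - 147/13) = 567059 - 1*(-4554/13) = 567059 + 4554/13 = 7376321/13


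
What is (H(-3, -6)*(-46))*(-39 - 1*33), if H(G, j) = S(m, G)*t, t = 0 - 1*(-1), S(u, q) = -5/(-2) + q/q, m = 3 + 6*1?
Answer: 11592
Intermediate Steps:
m = 9 (m = 3 + 6 = 9)
S(u, q) = 7/2 (S(u, q) = -5*(-½) + 1 = 5/2 + 1 = 7/2)
t = 1 (t = 0 + 1 = 1)
H(G, j) = 7/2 (H(G, j) = (7/2)*1 = 7/2)
(H(-3, -6)*(-46))*(-39 - 1*33) = ((7/2)*(-46))*(-39 - 1*33) = -161*(-39 - 33) = -161*(-72) = 11592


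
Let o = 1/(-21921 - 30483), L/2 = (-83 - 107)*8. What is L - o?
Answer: -159308159/52404 ≈ -3040.0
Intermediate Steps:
L = -3040 (L = 2*((-83 - 107)*8) = 2*(-190*8) = 2*(-1520) = -3040)
o = -1/52404 (o = 1/(-52404) = -1/52404 ≈ -1.9083e-5)
L - o = -3040 - 1*(-1/52404) = -3040 + 1/52404 = -159308159/52404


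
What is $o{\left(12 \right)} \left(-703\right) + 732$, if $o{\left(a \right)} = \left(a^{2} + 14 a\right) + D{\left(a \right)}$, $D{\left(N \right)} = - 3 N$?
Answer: $-193296$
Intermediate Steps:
$o{\left(a \right)} = a^{2} + 11 a$ ($o{\left(a \right)} = \left(a^{2} + 14 a\right) - 3 a = a^{2} + 11 a$)
$o{\left(12 \right)} \left(-703\right) + 732 = 12 \left(11 + 12\right) \left(-703\right) + 732 = 12 \cdot 23 \left(-703\right) + 732 = 276 \left(-703\right) + 732 = -194028 + 732 = -193296$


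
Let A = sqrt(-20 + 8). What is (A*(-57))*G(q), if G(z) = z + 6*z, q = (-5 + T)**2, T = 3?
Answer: -3192*I*sqrt(3) ≈ -5528.7*I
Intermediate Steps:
q = 4 (q = (-5 + 3)**2 = (-2)**2 = 4)
A = 2*I*sqrt(3) (A = sqrt(-12) = 2*I*sqrt(3) ≈ 3.4641*I)
G(z) = 7*z
(A*(-57))*G(q) = ((2*I*sqrt(3))*(-57))*(7*4) = -114*I*sqrt(3)*28 = -3192*I*sqrt(3)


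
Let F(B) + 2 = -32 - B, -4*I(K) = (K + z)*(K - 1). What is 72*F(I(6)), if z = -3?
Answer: -2178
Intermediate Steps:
I(K) = -(-1 + K)*(-3 + K)/4 (I(K) = -(K - 3)*(K - 1)/4 = -(-3 + K)*(-1 + K)/4 = -(-1 + K)*(-3 + K)/4)
F(B) = -34 - B (F(B) = -2 + (-32 - B) = -34 - B)
72*F(I(6)) = 72*(-34 - (-3/4 + 6 - 1/4*6**2)) = 72*(-34 - (-3/4 + 6 - 1/4*36)) = 72*(-34 - (-3/4 + 6 - 9)) = 72*(-34 - 1*(-15/4)) = 72*(-34 + 15/4) = 72*(-121/4) = -2178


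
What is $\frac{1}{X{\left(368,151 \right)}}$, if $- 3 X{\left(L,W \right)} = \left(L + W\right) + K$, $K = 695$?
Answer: $- \frac{3}{1214} \approx -0.0024712$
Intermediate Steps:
$X{\left(L,W \right)} = - \frac{695}{3} - \frac{L}{3} - \frac{W}{3}$ ($X{\left(L,W \right)} = - \frac{\left(L + W\right) + 695}{3} = - \frac{695 + L + W}{3} = - \frac{695}{3} - \frac{L}{3} - \frac{W}{3}$)
$\frac{1}{X{\left(368,151 \right)}} = \frac{1}{- \frac{695}{3} - \frac{368}{3} - \frac{151}{3}} = \frac{1}{- \frac{1214}{3}} = - \frac{3}{1214}$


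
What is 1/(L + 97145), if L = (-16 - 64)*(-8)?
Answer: 1/97785 ≈ 1.0227e-5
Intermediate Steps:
L = 640 (L = -80*(-8) = 640)
1/(L + 97145) = 1/(640 + 97145) = 1/97785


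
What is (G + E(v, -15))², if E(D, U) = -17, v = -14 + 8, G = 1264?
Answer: 1555009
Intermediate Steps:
v = -6
(G + E(v, -15))² = (1264 - 17)² = 1247² = 1555009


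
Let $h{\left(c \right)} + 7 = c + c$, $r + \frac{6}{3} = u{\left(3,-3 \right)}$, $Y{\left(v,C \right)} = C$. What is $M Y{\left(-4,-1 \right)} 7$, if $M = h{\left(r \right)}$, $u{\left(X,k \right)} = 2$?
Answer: $49$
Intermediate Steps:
$r = 0$ ($r = -2 + 2 = 0$)
$h{\left(c \right)} = -7 + 2 c$ ($h{\left(c \right)} = -7 + \left(c + c\right) = -7 + 2 c$)
$M = -7$ ($M = -7 + 2 \cdot 0 = -7 + 0 = -7$)
$M Y{\left(-4,-1 \right)} 7 = \left(-7\right) \left(-1\right) 7 = 7 \cdot 7 = 49$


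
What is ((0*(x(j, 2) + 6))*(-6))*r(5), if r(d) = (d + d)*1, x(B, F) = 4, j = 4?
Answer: 0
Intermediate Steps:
r(d) = 2*d (r(d) = (2*d)*1 = 2*d)
((0*(x(j, 2) + 6))*(-6))*r(5) = ((0*(4 + 6))*(-6))*(2*5) = ((0*10)*(-6))*10 = (0*(-6))*10 = 0*10 = 0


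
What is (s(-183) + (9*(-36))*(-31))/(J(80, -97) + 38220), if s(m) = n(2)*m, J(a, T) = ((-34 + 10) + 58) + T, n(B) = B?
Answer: 3226/12719 ≈ 0.25364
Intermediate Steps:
J(a, T) = 34 + T (J(a, T) = (-24 + 58) + T = 34 + T)
s(m) = 2*m
(s(-183) + (9*(-36))*(-31))/(J(80, -97) + 38220) = (2*(-183) + (9*(-36))*(-31))/((34 - 97) + 38220) = (-366 - 324*(-31))/(-63 + 38220) = (-366 + 10044)/38157 = 9678*(1/38157) = 3226/12719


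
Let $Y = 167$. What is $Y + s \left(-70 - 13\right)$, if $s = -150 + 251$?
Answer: $-8216$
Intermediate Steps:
$s = 101$
$Y + s \left(-70 - 13\right) = 167 + 101 \left(-70 - 13\right) = 167 + 101 \left(-83\right) = 167 - 8383 = -8216$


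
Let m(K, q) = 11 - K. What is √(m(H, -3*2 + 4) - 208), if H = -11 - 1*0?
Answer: I*√186 ≈ 13.638*I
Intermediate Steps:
H = -11 (H = -11 + 0 = -11)
√(m(H, -3*2 + 4) - 208) = √((11 - 1*(-11)) - 208) = √((11 + 11) - 208) = √(22 - 208) = √(-186) = I*√186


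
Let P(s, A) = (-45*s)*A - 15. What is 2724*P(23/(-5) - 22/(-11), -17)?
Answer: -5458896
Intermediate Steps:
P(s, A) = -15 - 45*A*s (P(s, A) = -45*A*s - 15 = -15 - 45*A*s)
2724*P(23/(-5) - 22/(-11), -17) = 2724*(-15 - 45*(-17)*(23/(-5) - 22/(-11))) = 2724*(-15 - 45*(-17)*(23*(-1/5) - 22*(-1/11))) = 2724*(-15 - 45*(-17)*(-23/5 + 2)) = 2724*(-15 - 45*(-17)*(-13/5)) = 2724*(-15 - 1989) = 2724*(-2004) = -5458896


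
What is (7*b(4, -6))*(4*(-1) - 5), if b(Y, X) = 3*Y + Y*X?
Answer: 756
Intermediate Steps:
b(Y, X) = 3*Y + X*Y
(7*b(4, -6))*(4*(-1) - 5) = (7*(4*(3 - 6)))*(4*(-1) - 5) = (7*(4*(-3)))*(-4 - 5) = (7*(-12))*(-9) = -84*(-9) = 756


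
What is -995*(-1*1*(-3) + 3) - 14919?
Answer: -20889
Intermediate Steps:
-995*(-1*1*(-3) + 3) - 14919 = -995*(-1*(-3) + 3) - 14919 = -995*(3 + 3) - 14919 = -995*6 - 14919 = -5970 - 14919 = -20889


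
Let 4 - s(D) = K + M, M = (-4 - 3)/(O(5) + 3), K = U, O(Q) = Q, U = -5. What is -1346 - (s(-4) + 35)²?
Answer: -215025/64 ≈ -3359.8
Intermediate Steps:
K = -5
M = -7/8 (M = (-4 - 3)/(5 + 3) = -7/8 ≈ -0.87500)
s(D) = 79/8 (s(D) = 4 - (-5 - 7/8) = 4 - 1*(-47/8) = 4 + 47/8 = 79/8)
-1346 - (s(-4) + 35)² = -1346 - (79/8 + 35)² = -1346 - (359/8)² = -1346 - 1*128881/64 = -1346 - 128881/64 = -215025/64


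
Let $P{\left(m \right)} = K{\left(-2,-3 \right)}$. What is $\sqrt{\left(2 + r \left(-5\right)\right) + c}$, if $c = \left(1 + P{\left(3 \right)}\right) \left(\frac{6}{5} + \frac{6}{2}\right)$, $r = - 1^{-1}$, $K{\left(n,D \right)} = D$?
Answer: $\frac{i \sqrt{35}}{5} \approx 1.1832 i$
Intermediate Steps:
$P{\left(m \right)} = -3$
$r = -1$ ($r = \left(-1\right) 1 = -1$)
$c = - \frac{42}{5}$ ($c = \left(1 - 3\right) \left(\frac{6}{5} + \frac{6}{2}\right) = - 2 \left(6 \cdot \frac{1}{5} + 6 \cdot \frac{1}{2}\right) = - 2 \left(\frac{6}{5} + 3\right) = \left(-2\right) \frac{21}{5} = - \frac{42}{5} \approx -8.4$)
$\sqrt{\left(2 + r \left(-5\right)\right) + c} = \sqrt{\left(2 - -5\right) - \frac{42}{5}} = \sqrt{\left(2 + 5\right) - \frac{42}{5}} = \sqrt{7 - \frac{42}{5}} = \sqrt{- \frac{7}{5}} = \frac{i \sqrt{35}}{5}$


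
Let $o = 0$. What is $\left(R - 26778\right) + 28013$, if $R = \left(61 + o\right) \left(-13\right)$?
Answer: $442$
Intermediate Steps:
$R = -793$ ($R = \left(61 + 0\right) \left(-13\right) = 61 \left(-13\right) = -793$)
$\left(R - 26778\right) + 28013 = \left(-793 - 26778\right) + 28013 = -27571 + 28013 = 442$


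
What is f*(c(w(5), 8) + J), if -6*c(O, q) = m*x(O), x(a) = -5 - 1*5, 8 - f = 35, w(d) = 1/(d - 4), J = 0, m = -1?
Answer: 45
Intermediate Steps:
w(d) = 1/(-4 + d)
f = -27 (f = 8 - 1*35 = 8 - 35 = -27)
x(a) = -10 (x(a) = -5 - 5 = -10)
c(O, q) = -5/3 (c(O, q) = -(-1)*(-10)/6 = -1/6*10 = -5/3)
f*(c(w(5), 8) + J) = -27*(-5/3 + 0) = -27*(-5/3) = 45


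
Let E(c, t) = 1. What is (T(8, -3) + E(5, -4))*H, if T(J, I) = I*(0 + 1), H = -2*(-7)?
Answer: -28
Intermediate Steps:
H = 14
T(J, I) = I (T(J, I) = I*1 = I)
(T(8, -3) + E(5, -4))*H = (-3 + 1)*14 = -2*14 = -28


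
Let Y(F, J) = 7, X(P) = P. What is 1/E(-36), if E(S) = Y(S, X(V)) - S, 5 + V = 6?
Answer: 1/43 ≈ 0.023256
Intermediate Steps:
V = 1 (V = -5 + 6 = 1)
E(S) = 7 - S
1/E(-36) = 1/(7 - 1*(-36)) = 1/(7 + 36) = 1/43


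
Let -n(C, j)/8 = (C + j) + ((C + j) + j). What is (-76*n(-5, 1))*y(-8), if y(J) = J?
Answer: 34048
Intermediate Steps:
n(C, j) = -24*j - 16*C (n(C, j) = -8*((C + j) + ((C + j) + j)) = -8*((C + j) + (C + 2*j)) = -8*(2*C + 3*j) = -24*j - 16*C)
(-76*n(-5, 1))*y(-8) = -76*(-24*1 - 16*(-5))*(-8) = -76*(-24 + 80)*(-8) = -76*56*(-8) = -4256*(-8) = 34048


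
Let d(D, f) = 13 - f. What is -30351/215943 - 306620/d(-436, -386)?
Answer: -3153550129/4102917 ≈ -768.61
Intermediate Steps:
-30351/215943 - 306620/d(-436, -386) = -30351/215943 - 306620/(13 - 1*(-386)) = -30351*1/215943 - 306620/(13 + 386) = -10117/71981 - 306620/399 = -3153550129/4102917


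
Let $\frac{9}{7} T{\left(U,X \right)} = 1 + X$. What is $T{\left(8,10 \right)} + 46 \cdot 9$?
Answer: $\frac{3803}{9} \approx 422.56$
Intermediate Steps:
$T{\left(U,X \right)} = \frac{7}{9} + \frac{7 X}{9}$ ($T{\left(U,X \right)} = \frac{7 \left(1 + X\right)}{9} = \frac{7}{9} + \frac{7 X}{9}$)
$T{\left(8,10 \right)} + 46 \cdot 9 = \left(\frac{7}{9} + \frac{7}{9} \cdot 10\right) + 46 \cdot 9 = \left(\frac{7}{9} + \frac{70}{9}\right) + 414 = \frac{77}{9} + 414 = \frac{3803}{9}$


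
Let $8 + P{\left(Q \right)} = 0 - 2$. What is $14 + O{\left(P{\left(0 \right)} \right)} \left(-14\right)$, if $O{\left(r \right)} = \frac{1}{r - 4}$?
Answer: $15$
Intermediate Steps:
$P{\left(Q \right)} = -10$ ($P{\left(Q \right)} = -8 + \left(0 - 2\right) = -8 - 2 = -10$)
$O{\left(r \right)} = \frac{1}{-4 + r}$
$14 + O{\left(P{\left(0 \right)} \right)} \left(-14\right) = 14 + \frac{1}{-4 - 10} \left(-14\right) = 14 + \frac{1}{-14} \left(-14\right) = 14 - -1 = 14 + 1 = 15$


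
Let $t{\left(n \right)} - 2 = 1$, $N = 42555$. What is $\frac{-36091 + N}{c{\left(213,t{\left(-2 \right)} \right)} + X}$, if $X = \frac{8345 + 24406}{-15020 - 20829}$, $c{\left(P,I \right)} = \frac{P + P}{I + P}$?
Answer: $\frac{8342205696}{1366243} \approx 6105.9$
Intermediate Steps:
$t{\left(n \right)} = 3$ ($t{\left(n \right)} = 2 + 1 = 3$)
$c{\left(P,I \right)} = \frac{2 P}{I + P}$
$X = - \frac{32751}{35849}$ ($X = \frac{32751}{-35849} = 32751 \left(- \frac{1}{35849}\right) = - \frac{32751}{35849} \approx -0.91358$)
$\frac{-36091 + N}{c{\left(213,t{\left(-2 \right)} \right)} + X} = \frac{-36091 + 42555}{2 \cdot 213 \frac{1}{3 + 213} - \frac{32751}{35849}} = \frac{6464}{2 \cdot 213 \cdot \frac{1}{216} - \frac{32751}{35849}} = \frac{6464}{\frac{71}{36} - \frac{32751}{35849}} = \frac{6464}{\frac{1366243}{1290564}} = 6464 \cdot \frac{1290564}{1366243} = \frac{8342205696}{1366243}$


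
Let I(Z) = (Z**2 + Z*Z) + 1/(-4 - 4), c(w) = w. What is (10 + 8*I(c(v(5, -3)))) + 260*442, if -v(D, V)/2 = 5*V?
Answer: 129329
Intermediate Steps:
v(D, V) = -10*V
I(Z) = -1/8 + 2*Z**2 (I(Z) = (Z**2 + Z**2) + 1/(-8) = 2*Z**2 - 1/8 = -1/8 + 2*Z**2)
(10 + 8*I(c(v(5, -3)))) + 260*442 = (10 + 8*(-1/8 + 2*(-10*(-3))**2)) + 260*442 = (10 + 8*(-1/8 + 2*30**2)) + 114920 = (10 + 8*(-1/8 + 2*900)) + 114920 = (10 + 8*(-1/8 + 1800)) + 114920 = (10 + 8*(14399/8)) + 114920 = (10 + 14399) + 114920 = 14409 + 114920 = 129329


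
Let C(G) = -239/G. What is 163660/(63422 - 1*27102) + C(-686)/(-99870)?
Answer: 140155901509/31103912280 ≈ 4.5061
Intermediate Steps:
163660/(63422 - 1*27102) + C(-686)/(-99870) = 163660/(63422 - 1*27102) - 239/(-686)/(-99870) = 163660/(63422 - 27102) - 239*(-1/686)*(-1/99870) = 163660/36320 + (239/686)*(-1/99870) = 163660*(1/36320) - 239/68510820 = 8183/1816 - 239/68510820 = 140155901509/31103912280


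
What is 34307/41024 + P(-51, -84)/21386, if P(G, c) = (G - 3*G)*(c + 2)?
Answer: 11487199/25804096 ≈ 0.44517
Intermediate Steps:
P(G, c) = -2*G*(2 + c) (P(G, c) = (-2*G)*(2 + c) = -2*G*(2 + c))
34307/41024 + P(-51, -84)/21386 = 34307/41024 - 2*(-51)*(2 - 84)/21386 = 34307*(1/41024) - 2*(-51)*(-82)*(1/21386) = 34307/41024 - 8364*1/21386 = 34307/41024 - 246/629 = 11487199/25804096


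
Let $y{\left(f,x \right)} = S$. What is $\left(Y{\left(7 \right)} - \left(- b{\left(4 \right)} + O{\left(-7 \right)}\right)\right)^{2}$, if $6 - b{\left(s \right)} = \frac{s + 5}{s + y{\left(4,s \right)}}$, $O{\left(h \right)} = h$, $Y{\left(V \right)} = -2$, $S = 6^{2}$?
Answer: $\frac{185761}{1600} \approx 116.1$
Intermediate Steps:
$S = 36$
$y{\left(f,x \right)} = 36$
$b{\left(s \right)} = 6 - \frac{5 + s}{36 + s}$ ($b{\left(s \right)} = 6 - \frac{s + 5}{s + 36} = 6 - \frac{5 + s}{36 + s}$)
$\left(Y{\left(7 \right)} - \left(- b{\left(4 \right)} + O{\left(-7 \right)}\right)\right)^{2} = \left(-2 + \left(\frac{211 + 5 \cdot 4}{36 + 4} - -7\right)\right)^{2} = \left(-2 + \left(\frac{211 + 20}{40} + 7\right)\right)^{2} = \left(-2 + \left(\frac{1}{40} \cdot 231 + 7\right)\right)^{2} = \left(-2 + \left(\frac{231}{40} + 7\right)\right)^{2} = \left(-2 + \frac{511}{40}\right)^{2} = \left(\frac{431}{40}\right)^{2} = \frac{185761}{1600}$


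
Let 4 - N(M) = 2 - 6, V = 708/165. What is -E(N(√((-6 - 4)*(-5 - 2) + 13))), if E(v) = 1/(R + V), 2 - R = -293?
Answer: -55/16461 ≈ -0.0033412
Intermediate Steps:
R = 295 (R = 2 - 1*(-293) = 2 + 293 = 295)
V = 236/55 (V = 708*(1/165) = 236/55 ≈ 4.2909)
N(M) = 8 (N(M) = 4 - (2 - 6) = 4 - 1*(-4) = 4 + 4 = 8)
E(v) = 55/16461 (E(v) = 1/(295 + 236/55) = 1/(16461/55) = 55/16461)
-E(N(√((-6 - 4)*(-5 - 2) + 13))) = -1*55/16461 = -55/16461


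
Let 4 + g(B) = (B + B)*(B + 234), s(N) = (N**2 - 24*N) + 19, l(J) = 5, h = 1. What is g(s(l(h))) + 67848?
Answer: 43828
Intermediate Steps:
s(N) = 19 + N**2 - 24*N
g(B) = -4 + 2*B*(234 + B) (g(B) = -4 + (B + B)*(B + 234) = -4 + (2*B)*(234 + B) = -4 + 2*B*(234 + B))
g(s(l(h))) + 67848 = (-4 + 2*(19 + 5**2 - 24*5)**2 + 468*(19 + 5**2 - 24*5)) + 67848 = (-4 + 2*(19 + 25 - 120)**2 + 468*(19 + 25 - 120)) + 67848 = (-4 + 2*(-76)**2 + 468*(-76)) + 67848 = (-4 + 2*5776 - 35568) + 67848 = (-4 + 11552 - 35568) + 67848 = -24020 + 67848 = 43828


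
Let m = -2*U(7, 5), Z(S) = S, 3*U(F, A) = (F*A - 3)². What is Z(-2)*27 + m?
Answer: -2210/3 ≈ -736.67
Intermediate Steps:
U(F, A) = (-3 + A*F)²/3 (U(F, A) = (F*A - 3)²/3 = (A*F - 3)²/3 = (-3 + A*F)²/3)
m = -2048/3 (m = -2*(-3 + 5*7)²/3 = -2*(-3 + 35)²/3 = -2*32²/3 = -2*1024/3 = -2048/3 ≈ -682.67)
Z(-2)*27 + m = -2*27 - 2048/3 = -54 - 2048/3 = -2210/3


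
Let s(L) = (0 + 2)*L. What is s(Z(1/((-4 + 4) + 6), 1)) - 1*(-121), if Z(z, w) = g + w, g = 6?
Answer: 135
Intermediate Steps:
Z(z, w) = 6 + w
s(L) = 2*L
s(Z(1/((-4 + 4) + 6), 1)) - 1*(-121) = 2*(6 + 1) - 1*(-121) = 2*7 + 121 = 14 + 121 = 135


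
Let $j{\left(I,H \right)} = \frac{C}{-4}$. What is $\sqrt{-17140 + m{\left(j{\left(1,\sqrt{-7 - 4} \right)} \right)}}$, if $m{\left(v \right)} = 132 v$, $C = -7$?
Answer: $i \sqrt{16909} \approx 130.03 i$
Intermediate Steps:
$j{\left(I,H \right)} = \frac{7}{4}$ ($j{\left(I,H \right)} = - \frac{7}{-4} = \left(-7\right) \left(- \frac{1}{4}\right) = \frac{7}{4}$)
$\sqrt{-17140 + m{\left(j{\left(1,\sqrt{-7 - 4} \right)} \right)}} = \sqrt{-17140 + 132 \cdot \frac{7}{4}} = \sqrt{-17140 + 231} = \sqrt{-16909} = i \sqrt{16909}$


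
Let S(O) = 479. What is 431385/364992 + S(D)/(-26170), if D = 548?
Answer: 1852419047/1591973440 ≈ 1.1636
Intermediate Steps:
431385/364992 + S(D)/(-26170) = 431385/364992 + 479/(-26170) = 431385*(1/364992) + 479*(-1/26170) = 143795/121664 - 479/26170 = 1852419047/1591973440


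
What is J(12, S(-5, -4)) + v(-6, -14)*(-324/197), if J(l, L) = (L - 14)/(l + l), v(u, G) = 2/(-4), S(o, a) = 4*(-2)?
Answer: -223/2364 ≈ -0.094332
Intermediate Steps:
S(o, a) = -8
v(u, G) = -1/2 (v(u, G) = 2*(-1/4) = -1/2)
J(l, L) = (-14 + L)/(2*l) (J(l, L) = (-14 + L)/((2*l)) = (-14 + L)*(1/(2*l)) = (-14 + L)/(2*l))
J(12, S(-5, -4)) + v(-6, -14)*(-324/197) = (1/2)*(-14 - 8)/12 - (-162)/197 = (1/2)*(1/12)*(-22) - (-162)/197 = -11/12 - 1/2*(-324/197) = -11/12 + 162/197 = -223/2364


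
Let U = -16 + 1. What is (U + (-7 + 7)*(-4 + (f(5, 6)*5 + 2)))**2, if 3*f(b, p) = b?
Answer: 225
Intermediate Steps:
f(b, p) = b/3
U = -15
(U + (-7 + 7)*(-4 + (f(5, 6)*5 + 2)))**2 = (-15 + (-7 + 7)*(-4 + (((1/3)*5)*5 + 2)))**2 = (-15 + 0*(-4 + ((5/3)*5 + 2)))**2 = (-15 + 0*(-4 + (25/3 + 2)))**2 = (-15 + 0*(-4 + 31/3))**2 = (-15 + 0*(19/3))**2 = (-15 + 0)**2 = (-15)**2 = 225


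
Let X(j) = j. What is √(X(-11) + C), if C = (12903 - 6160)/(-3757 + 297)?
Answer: I*√38754595/1730 ≈ 3.5984*I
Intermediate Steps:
C = -6743/3460 (C = 6743/(-3460) = 6743*(-1/3460) = -6743/3460 ≈ -1.9488)
√(X(-11) + C) = √(-11 - 6743/3460) = √(-44803/3460) = I*√38754595/1730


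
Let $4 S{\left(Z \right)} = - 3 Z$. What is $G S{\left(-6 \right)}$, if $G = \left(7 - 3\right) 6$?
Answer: $108$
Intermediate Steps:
$S{\left(Z \right)} = - \frac{3 Z}{4}$ ($S{\left(Z \right)} = \frac{\left(-3\right) Z}{4} = - \frac{3 Z}{4}$)
$G = 24$ ($G = 4 \cdot 6 = 24$)
$G S{\left(-6 \right)} = 24 \left(\left(- \frac{3}{4}\right) \left(-6\right)\right) = 24 \cdot \frac{9}{2} = 108$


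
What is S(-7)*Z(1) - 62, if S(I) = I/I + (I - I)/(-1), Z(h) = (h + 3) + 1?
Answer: -57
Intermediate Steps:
Z(h) = 4 + h (Z(h) = (3 + h) + 1 = 4 + h)
S(I) = 1 (S(I) = 1 + 0*(-1) = 1 + 0 = 1)
S(-7)*Z(1) - 62 = 1*(4 + 1) - 62 = 1*5 - 62 = 5 - 62 = -57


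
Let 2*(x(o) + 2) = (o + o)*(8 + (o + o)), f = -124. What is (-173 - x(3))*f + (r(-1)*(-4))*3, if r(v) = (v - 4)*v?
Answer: 26352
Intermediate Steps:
r(v) = v*(-4 + v) (r(v) = (-4 + v)*v = v*(-4 + v))
x(o) = -2 + o*(8 + 2*o) (x(o) = -2 + ((o + o)*(8 + (o + o)))/2 = -2 + ((2*o)*(8 + 2*o))/2 = -2 + (2*o*(8 + 2*o))/2 = -2 + o*(8 + 2*o))
(-173 - x(3))*f + (r(-1)*(-4))*3 = (-173 - (-2 + 2*3² + 8*3))*(-124) + (-(-4 - 1)*(-4))*3 = (-173 - (-2 + 2*9 + 24))*(-124) + (-1*(-5)*(-4))*3 = (-173 - (-2 + 18 + 24))*(-124) + (5*(-4))*3 = (-173 - 1*40)*(-124) - 20*3 = (-173 - 40)*(-124) - 60 = -213*(-124) - 60 = 26412 - 60 = 26352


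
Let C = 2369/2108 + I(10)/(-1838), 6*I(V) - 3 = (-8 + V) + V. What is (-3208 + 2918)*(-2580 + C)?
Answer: 362205337090/484313 ≈ 7.4787e+5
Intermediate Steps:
I(V) = -⅚ + V/3 (I(V) = ½ + ((-8 + V) + V)/6 = ½ + (-8 + 2*V)/6 = ½ + (-4/3 + V/3) = -⅚ + V/3)
C = 543619/484313 (C = 2369/2108 + (-⅚ + (⅓)*10)/(-1838) = 2369*(1/2108) + (-⅚ + 10/3)*(-1/1838) = 2369/2108 + (5/2)*(-1/1838) = 2369/2108 - 5/3676 = 543619/484313 ≈ 1.1225)
(-3208 + 2918)*(-2580 + C) = (-3208 + 2918)*(-2580 + 543619/484313) = -290*(-1248983921/484313) = 362205337090/484313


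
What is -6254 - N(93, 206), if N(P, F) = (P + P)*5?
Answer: -7184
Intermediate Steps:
N(P, F) = 10*P (N(P, F) = (2*P)*5 = 10*P)
-6254 - N(93, 206) = -6254 - 10*93 = -6254 - 1*930 = -6254 - 930 = -7184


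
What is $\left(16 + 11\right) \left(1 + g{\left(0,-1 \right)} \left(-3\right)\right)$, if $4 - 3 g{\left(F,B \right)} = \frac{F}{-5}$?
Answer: $-81$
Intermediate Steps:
$g{\left(F,B \right)} = \frac{4}{3} + \frac{F}{15}$ ($g{\left(F,B \right)} = \frac{4}{3} - \frac{F \frac{1}{-5}}{3} = \frac{4}{3} - \frac{F \left(- \frac{1}{5}\right)}{3} = \frac{4}{3} - \frac{\left(- \frac{1}{5}\right) F}{3} = \frac{4}{3} + \frac{F}{15}$)
$\left(16 + 11\right) \left(1 + g{\left(0,-1 \right)} \left(-3\right)\right) = \left(16 + 11\right) \left(1 + \left(\frac{4}{3} + \frac{1}{15} \cdot 0\right) \left(-3\right)\right) = 27 \left(1 + \left(\frac{4}{3} + 0\right) \left(-3\right)\right) = 27 \left(1 + \frac{4}{3} \left(-3\right)\right) = 27 \left(1 - 4\right) = 27 \left(-3\right) = -81$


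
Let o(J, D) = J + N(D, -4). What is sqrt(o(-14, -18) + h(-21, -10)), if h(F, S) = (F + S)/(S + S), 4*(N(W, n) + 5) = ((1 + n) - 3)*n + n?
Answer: I*sqrt(1245)/10 ≈ 3.5285*I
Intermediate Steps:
N(W, n) = -5 + n/4 + n*(-2 + n)/4 (N(W, n) = -5 + (((1 + n) - 3)*n + n)/4 = -5 + ((-2 + n)*n + n)/4 = -5 + (n*(-2 + n) + n)/4 = -5 + (n + n*(-2 + n))/4 = -5 + (n/4 + n*(-2 + n)/4) = -5 + n/4 + n*(-2 + n)/4)
h(F, S) = (F + S)/(2*S) (h(F, S) = (F + S)/((2*S)) = (F + S)*(1/(2*S)) = (F + S)/(2*S))
o(J, D) = J (o(J, D) = J + (-5 - 1/4*(-4) + (1/4)*(-4)**2) = J + (-5 + 1 + (1/4)*16) = J + (-5 + 1 + 4) = J + 0 = J)
sqrt(o(-14, -18) + h(-21, -10)) = sqrt(-14 + (1/2)*(-21 - 10)/(-10)) = sqrt(-14 + (1/2)*(-1/10)*(-31)) = sqrt(-14 + 31/20) = sqrt(-249/20) = I*sqrt(1245)/10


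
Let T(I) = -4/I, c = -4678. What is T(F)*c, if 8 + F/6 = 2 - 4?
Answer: -4678/15 ≈ -311.87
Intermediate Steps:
F = -60 (F = -48 + 6*(2 - 4) = -48 + 6*(-2) = -48 - 12 = -60)
T(F)*c = -4/(-60)*(-4678) = -4*(-1/60)*(-4678) = (1/15)*(-4678) = -4678/15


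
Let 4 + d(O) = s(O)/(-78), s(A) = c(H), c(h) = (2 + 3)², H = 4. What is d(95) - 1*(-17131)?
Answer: 1335881/78 ≈ 17127.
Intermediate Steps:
c(h) = 25 (c(h) = 5² = 25)
s(A) = 25
d(O) = -337/78 (d(O) = -4 + 25/(-78) = -4 + 25*(-1/78) = -4 - 25/78 = -337/78)
d(95) - 1*(-17131) = -337/78 - 1*(-17131) = -337/78 + 17131 = 1335881/78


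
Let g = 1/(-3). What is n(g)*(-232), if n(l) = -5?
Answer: 1160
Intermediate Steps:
g = -1/3 ≈ -0.33333
n(g)*(-232) = -5*(-232) = 1160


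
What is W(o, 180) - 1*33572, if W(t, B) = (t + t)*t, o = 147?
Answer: 9646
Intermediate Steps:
W(t, B) = 2*t**2 (W(t, B) = (2*t)*t = 2*t**2)
W(o, 180) - 1*33572 = 2*147**2 - 1*33572 = 2*21609 - 33572 = 43218 - 33572 = 9646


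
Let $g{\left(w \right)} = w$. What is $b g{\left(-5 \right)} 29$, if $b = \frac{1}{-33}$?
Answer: $\frac{145}{33} \approx 4.3939$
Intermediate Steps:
$b = - \frac{1}{33} \approx -0.030303$
$b g{\left(-5 \right)} 29 = \left(- \frac{1}{33}\right) \left(-5\right) 29 = \frac{5}{33} \cdot 29 = \frac{145}{33}$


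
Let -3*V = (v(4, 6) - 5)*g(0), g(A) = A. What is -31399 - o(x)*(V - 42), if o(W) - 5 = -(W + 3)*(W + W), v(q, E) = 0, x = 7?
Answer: -37069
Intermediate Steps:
V = 0 (V = -(0 - 5)*0/3 = -(-5)*0/3 = -1/3*0 = 0)
o(W) = 5 - 2*W*(3 + W) (o(W) = 5 - (W + 3)*(W + W) = 5 - (3 + W)*2*W = 5 - 2*W*(3 + W))
-31399 - o(x)*(V - 42) = -31399 - (5 - 6*7 - 2*7**2)*(0 - 42) = -31399 - (5 - 42 - 2*49)*(-42) = -31399 - (5 - 42 - 98)*(-42) = -31399 - (-135)*(-42) = -31399 - 1*5670 = -31399 - 5670 = -37069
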